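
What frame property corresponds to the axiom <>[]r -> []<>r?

Suppose ◇□r→□◇r is valid. Take Rxy, Rxz and set V(r)={w : Ryw}. Then □r at y so ◇□r at x, so □◇r at x, so ◇r at z, giving w with Rzw and Ryw.
Conversely, on a frame with convergence the schema holds at every world under every valuation.
Frame condition: forall x forall y forall z (Rxy & Rxz -> exists w (Ryw & Rzw)).

convergence: forall x forall y forall z (Rxy & Rxz -> exists w (Ryw & Rzw))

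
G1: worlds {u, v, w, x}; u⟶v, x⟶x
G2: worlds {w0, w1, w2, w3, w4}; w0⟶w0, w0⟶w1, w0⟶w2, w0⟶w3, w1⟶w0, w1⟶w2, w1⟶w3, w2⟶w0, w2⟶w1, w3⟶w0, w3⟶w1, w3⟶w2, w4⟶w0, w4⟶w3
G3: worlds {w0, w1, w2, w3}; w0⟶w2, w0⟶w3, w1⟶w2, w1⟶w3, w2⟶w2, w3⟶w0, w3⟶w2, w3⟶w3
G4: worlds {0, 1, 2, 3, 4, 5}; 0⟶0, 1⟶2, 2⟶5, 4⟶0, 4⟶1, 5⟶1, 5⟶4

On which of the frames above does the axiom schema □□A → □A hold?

The schema corresponds to density: ∀x ∀y (Rxy → ∃z (Rxz ∧ Rzy)).
G1: fails — Ruv but no z with Ruz and Rzv.
G2: satisfies the condition.
G3: satisfies the condition.
G4: fails — R12 but no z with R1z and Rz2.

G2, G3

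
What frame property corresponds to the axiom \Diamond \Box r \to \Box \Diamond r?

Convergence

Suppose ◇□r→□◇r is valid. Take Rxy, Rxz and set V(r)={w : Ryw}. Then □r at y so ◇□r at x, so □◇r at x, so ◇r at z, giving w with Rzw and Ryw.
Conversely, any frame satisfying \forall x \forall y \forall z (Rxy \wedge Rxz \to \exists w (Ryw \wedge Rzw)) validates the schema.
Frame condition: \forall x \forall y \forall z (Rxy \wedge Rxz \to \exists w (Ryw \wedge Rzw)).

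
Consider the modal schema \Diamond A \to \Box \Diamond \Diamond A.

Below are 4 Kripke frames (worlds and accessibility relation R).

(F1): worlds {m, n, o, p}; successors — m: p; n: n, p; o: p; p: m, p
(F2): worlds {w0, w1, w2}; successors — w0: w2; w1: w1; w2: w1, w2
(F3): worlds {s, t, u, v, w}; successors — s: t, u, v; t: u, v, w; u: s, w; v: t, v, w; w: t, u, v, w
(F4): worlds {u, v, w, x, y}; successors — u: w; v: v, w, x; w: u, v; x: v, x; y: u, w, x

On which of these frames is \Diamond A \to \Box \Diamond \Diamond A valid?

(F3)

Frame correspondent (Sahlqvist): \forall x \forall y \forall z ((xRy \wedge xRz) \to \exists w (y = w \wedge z R^2 w)) — i.e. a generalized confluence (Geach) condition.
(F1): fails — nRn, nRp but no w with n=w and pR²w.
(F2): fails — w2Rw2, w2Rw1 but no w with w2=w and w1R²w.
(F3): holds.
(F4): fails — yRu, yRw but no t with u=t and wR²t.
Valid on: (F3).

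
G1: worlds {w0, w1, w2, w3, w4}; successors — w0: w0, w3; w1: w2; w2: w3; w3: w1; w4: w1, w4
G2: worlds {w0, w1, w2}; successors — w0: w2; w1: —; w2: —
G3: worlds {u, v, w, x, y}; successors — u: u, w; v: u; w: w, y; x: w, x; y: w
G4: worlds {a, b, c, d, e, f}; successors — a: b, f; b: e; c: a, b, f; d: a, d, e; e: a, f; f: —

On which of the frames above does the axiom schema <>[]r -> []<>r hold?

G3

Frame correspondent (Sahlqvist): forall x forall y forall z (Rxy & Rxz -> exists w (Ryw & Rzw)) — i.e. convergence.
G1: fails — Rw0w0 and Rw0w3 but w0 and w3 have no common successor.
G2: fails — Rw0w2 and Rw0w2 but w2 and w2 have no common successor.
G3: holds.
G4: fails — Rab and Raf but b and f have no common successor.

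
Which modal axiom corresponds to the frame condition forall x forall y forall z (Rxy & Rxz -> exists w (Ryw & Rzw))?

This is convergence; the standard corresponding axiom is .2: ◇□ψ → □◇ψ.
Suppose ◇□ψ→□◇ψ is valid. Take Rxy, Rxz and set V(ψ)={w : Ryw}. Then □ψ at y so ◇□ψ at x, so □◇ψ at x, so ◇ψ at z, giving w with Rzw and Ryw.

◇□ψ → □◇ψ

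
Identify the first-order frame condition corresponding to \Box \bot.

This schema is the Ver axiom.
It corresponds to emptiness of R: \forall x \forall y \neg Rxy.

Emptiness of R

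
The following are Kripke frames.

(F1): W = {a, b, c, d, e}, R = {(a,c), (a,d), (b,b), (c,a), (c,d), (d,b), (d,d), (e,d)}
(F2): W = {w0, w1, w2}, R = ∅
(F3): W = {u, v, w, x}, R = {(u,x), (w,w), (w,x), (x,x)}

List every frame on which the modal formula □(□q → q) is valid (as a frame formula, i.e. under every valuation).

The schema corresponds to shift-reflexivity: ∀x ∀y (Rxy → Ryy).
(F1): fails — Rac but not Rcc.
(F2): condition met.
(F3): condition met.

(F2), (F3)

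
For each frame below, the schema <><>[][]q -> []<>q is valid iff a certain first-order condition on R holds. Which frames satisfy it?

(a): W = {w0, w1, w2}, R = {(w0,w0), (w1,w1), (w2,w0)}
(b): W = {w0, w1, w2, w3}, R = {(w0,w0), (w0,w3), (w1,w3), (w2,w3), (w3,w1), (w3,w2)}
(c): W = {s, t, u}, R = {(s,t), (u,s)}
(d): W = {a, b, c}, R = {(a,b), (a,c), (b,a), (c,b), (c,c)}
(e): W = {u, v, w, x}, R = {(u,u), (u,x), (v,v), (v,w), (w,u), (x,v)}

The schema corresponds to a generalized confluence (Geach) condition: forall x forall y forall z ((x R^2 y & xRz) -> exists w (y R^2 w & zRw)).
(a): holds.
(b): fails — w0R²w1, w0Rw0 but no w with w1R²w and w0Rw.
(c): fails — uR²t, uRs but no w with tR²w and sRw.
(d): fails — aR²b, aRb but no w with bR²w and bRw.
(e): fails — uR²x, uRu but no t with xR²t and uRt.

(a)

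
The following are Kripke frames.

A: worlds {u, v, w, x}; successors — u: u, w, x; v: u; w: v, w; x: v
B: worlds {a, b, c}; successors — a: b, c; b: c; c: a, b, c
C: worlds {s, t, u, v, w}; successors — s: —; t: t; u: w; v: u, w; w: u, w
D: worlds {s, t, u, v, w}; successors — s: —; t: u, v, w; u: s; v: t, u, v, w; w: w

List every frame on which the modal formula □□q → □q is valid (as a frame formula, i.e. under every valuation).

B, C

The schema corresponds to density: ∀x ∀y (Rxy → ∃z (Rxz ∧ Rzy)).
A: fails — Rxv but no z with Rxz and Rzv.
B: ✓.
C: ✓.
D: fails — Rus but no z with Ruz and Rzs.
Valid on: B, C.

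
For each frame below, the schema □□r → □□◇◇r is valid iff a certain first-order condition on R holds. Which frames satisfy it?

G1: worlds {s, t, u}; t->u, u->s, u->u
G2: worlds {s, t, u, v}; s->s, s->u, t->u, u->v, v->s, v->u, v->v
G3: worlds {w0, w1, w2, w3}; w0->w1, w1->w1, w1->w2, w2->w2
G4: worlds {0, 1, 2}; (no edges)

This is the axiom for a generalized confluence (Geach) condition; its first-order frame correspondent is ∀x ∀z (xR²z → ∃w (xR²w ∧ zR²w)).
G1: fails — tR²s but no w with tR²w and sR²w.
G2: holds.
G3: holds.
G4: holds.
Valid on: G2, G3, G4.

G2, G3, G4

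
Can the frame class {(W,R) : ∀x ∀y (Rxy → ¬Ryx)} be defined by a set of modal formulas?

Any modally definable frame class is closed under surjective bounded morphisms.
The 3-cycle (worlds w0,w1,w2 with w0→w1→w2→w0) is asymmetric. Mapping every world to a single reflexive point • is a surjective bounded morphism, and the reflexive point is not asymmetric (R•• but asymmetry requires ¬R••).
So the class is not modally definable.

Not definable by any modal formula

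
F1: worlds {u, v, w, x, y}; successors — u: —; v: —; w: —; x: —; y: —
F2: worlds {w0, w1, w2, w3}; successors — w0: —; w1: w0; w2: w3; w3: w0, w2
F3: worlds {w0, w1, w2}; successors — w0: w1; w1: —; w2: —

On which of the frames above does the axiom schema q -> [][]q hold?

F1, F3

The schema corresponds to a generalized confluence (Geach) condition: forall x forall z (x R^2 z -> exists w (x = w & z = w)).
F1: holds.
F2: fails — w2R²w0 but w2 ≠ w0.
F3: holds.
Valid on: F1, F3.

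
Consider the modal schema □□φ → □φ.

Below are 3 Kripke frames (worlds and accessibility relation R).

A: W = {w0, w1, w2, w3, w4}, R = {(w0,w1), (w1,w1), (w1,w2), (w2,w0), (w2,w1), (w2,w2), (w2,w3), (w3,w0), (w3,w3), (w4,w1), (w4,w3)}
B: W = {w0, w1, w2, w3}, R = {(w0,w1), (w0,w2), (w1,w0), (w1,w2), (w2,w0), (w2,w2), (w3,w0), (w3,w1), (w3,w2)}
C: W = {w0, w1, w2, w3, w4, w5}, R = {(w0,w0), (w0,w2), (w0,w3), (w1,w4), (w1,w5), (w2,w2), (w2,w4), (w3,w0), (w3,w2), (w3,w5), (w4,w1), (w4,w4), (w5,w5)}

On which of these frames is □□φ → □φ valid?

The schema corresponds to density: ∀x ∀y (Rxy → ∃z (Rxz ∧ Rzy)).
A: condition met.
B: fails — Rw0w1 but no z with Rw0z and Rzw1.
C: condition met.

A, C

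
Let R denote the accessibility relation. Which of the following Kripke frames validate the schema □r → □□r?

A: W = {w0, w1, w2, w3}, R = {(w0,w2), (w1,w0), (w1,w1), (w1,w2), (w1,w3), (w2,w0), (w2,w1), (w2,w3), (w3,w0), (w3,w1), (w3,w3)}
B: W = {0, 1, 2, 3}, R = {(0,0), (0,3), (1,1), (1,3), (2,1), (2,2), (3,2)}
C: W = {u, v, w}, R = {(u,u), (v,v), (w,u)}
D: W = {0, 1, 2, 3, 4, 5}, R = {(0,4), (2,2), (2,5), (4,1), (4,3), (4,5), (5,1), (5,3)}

Frame correspondent (Sahlqvist): ∀x ∀y ∀z (Rxy ∧ Ryz → Rxz) — i.e. transitivity.
A: fails — Rw3w1 and Rw1w2 but not Rw3w2.
B: fails — R32 and R21 but not R31.
C: holds.
D: fails — R25 and R53 but not R23.

C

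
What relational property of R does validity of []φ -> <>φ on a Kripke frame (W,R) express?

seriality: forall x exists y Rxy

This is the D axiom.
Its frame correspondent is seriality — forall x exists y Rxy.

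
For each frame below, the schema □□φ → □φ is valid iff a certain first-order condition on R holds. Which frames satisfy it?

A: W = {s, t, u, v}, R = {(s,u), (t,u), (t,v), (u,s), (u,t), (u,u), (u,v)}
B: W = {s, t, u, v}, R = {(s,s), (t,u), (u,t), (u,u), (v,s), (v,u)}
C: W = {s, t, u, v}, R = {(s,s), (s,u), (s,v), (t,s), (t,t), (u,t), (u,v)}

A, B

Frame correspondent (Sahlqvist): ∀x ∀y (Rxy → ∃z (Rxz ∧ Rzy)) — i.e. density.
A: ✓.
B: ✓.
C: fails — Ruv but no z with Ruz and Rzv.
Valid on: A, B.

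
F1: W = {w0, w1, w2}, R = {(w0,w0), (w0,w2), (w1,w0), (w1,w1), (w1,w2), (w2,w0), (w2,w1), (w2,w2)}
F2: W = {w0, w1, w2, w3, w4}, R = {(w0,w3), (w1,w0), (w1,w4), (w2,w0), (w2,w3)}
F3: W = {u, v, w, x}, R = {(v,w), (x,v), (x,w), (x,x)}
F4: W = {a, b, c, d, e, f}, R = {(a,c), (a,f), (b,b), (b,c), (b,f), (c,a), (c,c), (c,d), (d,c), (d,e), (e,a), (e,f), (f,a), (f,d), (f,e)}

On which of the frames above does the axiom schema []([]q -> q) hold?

This is the axiom for shift-reflexivity; its first-order frame correspondent is forall x forall y (Rxy -> Ryy).
F1: holds.
F2: fails — Rw1w0 but not Rw0w0.
F3: fails — Rxw but not Rww.
F4: fails — Rcd but not Rdd.

F1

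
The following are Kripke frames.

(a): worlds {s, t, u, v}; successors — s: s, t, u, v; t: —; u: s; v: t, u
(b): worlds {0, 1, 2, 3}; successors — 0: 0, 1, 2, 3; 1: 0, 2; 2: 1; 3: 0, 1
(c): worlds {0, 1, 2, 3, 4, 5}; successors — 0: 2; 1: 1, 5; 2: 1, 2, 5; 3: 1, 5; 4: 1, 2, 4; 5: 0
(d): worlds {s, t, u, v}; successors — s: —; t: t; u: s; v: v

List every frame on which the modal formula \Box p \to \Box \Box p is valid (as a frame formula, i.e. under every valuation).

Frame correspondent (Sahlqvist): \forall x \forall y \forall z (Rxy \wedge Ryz \to Rxz) — i.e. transitivity.
(a): fails — Rus and Rsv but not Ruv.
(b): fails — R10 and R01 but not R11.
(c): fails — R02 and R25 but not R05.
(d): satisfies the condition.
Valid on: (d).

(d)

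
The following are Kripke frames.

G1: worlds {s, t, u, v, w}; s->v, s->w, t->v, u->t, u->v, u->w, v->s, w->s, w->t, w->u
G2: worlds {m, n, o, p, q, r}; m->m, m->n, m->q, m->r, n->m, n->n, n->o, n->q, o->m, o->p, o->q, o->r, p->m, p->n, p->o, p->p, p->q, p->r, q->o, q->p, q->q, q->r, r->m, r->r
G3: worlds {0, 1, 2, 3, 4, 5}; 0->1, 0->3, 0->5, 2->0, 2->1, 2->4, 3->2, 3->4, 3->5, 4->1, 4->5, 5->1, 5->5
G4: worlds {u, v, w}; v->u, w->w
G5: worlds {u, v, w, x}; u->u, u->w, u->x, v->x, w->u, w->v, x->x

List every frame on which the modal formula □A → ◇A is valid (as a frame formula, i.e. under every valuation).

Frame correspondent (Sahlqvist): ∀x ∃y Rxy — i.e. seriality.
G1: holds.
G2: holds.
G3: fails — world 1 has no successor.
G4: fails — world u has no successor.
G5: holds.

G1, G2, G5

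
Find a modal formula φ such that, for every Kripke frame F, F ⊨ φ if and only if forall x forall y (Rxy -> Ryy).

The condition is shift-reflexivity. The T□ schema □(□r → r) defines it.
Suppose □(□r→r) is valid. Take Rxy and set V(r)={w : Ryw}. Then at y, □r holds; since □(□r→r) at x, □r→r at y, so r at y, i.e. Ryy.

□(□r → r)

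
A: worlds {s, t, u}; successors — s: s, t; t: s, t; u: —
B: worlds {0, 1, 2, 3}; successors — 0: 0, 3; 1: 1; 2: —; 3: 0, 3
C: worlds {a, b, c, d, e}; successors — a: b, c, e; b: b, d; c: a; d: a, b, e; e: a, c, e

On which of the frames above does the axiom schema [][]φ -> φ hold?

The schema corresponds to a generalized confluence (Geach) condition: forall x exists w (x R^2 w & x = w).
A: fails — at u but no w with uR²w and u=w.
B: fails — at 2 but no w with 2R²w and 2=w.
C: condition met.

C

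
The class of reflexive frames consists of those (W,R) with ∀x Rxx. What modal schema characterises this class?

A defining formula is □r → r (the T axiom).
Suppose □r→r is valid. At any x set V(r)={w : Rxw}. Then □r holds at x, so r holds at x, i.e. Rxx.

□r → r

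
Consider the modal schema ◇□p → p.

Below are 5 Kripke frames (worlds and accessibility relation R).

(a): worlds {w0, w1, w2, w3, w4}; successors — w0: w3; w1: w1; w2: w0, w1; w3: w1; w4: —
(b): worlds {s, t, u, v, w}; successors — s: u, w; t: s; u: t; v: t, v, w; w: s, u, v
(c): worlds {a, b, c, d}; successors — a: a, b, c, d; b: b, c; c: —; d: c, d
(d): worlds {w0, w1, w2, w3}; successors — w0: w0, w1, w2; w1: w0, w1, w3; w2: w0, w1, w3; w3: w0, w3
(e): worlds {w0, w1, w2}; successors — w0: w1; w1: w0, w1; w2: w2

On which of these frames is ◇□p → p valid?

(e)

Frame correspondent (Sahlqvist): ∀x ∀y (Rxy → Ryx) — i.e. symmetry.
(a): fails — Rw3w1 but not Rw1w3.
(b): fails — Rwu but not Ruw.
(c): fails — Rbc but not Rcb.
(d): fails — Rw1w3 but not Rw3w1.
(e): condition met.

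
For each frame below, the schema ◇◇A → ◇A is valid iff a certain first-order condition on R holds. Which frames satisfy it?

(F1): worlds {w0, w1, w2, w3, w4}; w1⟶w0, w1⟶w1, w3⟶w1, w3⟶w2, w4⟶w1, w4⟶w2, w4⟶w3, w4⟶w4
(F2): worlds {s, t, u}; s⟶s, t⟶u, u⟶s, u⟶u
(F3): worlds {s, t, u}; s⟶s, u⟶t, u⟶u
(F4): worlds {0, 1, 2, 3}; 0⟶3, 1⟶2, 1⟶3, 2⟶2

(F3), (F4)

The schema corresponds to transitivity: ∀x ∀y ∀z (Rxy ∧ Ryz → Rxz).
(F1): fails — Rw3w1 and Rw1w0 but not Rw3w0.
(F2): fails — Rtu and Rus but not Rts.
(F3): condition met.
(F4): condition met.
Valid on: (F3), (F4).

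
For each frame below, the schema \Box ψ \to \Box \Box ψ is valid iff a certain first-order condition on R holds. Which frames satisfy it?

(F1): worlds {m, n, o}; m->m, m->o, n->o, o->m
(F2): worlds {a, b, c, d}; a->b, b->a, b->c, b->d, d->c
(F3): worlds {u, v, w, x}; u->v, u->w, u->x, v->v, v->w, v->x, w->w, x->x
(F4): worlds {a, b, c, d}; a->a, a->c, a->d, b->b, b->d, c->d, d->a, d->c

This is the axiom for transitivity; its first-order frame correspondent is \forall x \forall y \forall z (Rxy \wedge Ryz \to Rxz).
(F1): fails — Rno and Rom but not Rnm.
(F2): fails — Rab and Rbc but not Rac.
(F3): satisfies the condition.
(F4): fails — Rcd and Rdc but not Rcc.

(F3)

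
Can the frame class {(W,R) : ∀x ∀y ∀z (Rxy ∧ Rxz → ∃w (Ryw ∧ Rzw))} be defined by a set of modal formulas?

Yes — defined by ◇□p → □◇p

The condition is convergence. A defining modal formula is ◇□p → □◇p.
Suppose ◇□p→□◇p is valid. Take Rxy, Rxz and set V(p)={w : Ryw}. Then □p at y so ◇□p at x, so □◇p at x, so ◇p at z, giving w with Rzw and Ryw.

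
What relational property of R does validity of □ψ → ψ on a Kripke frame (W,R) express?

Suppose □ψ→ψ is valid. At any x set V(ψ)={w : Rxw}. Then □ψ holds at x, so ψ holds at x, i.e. Rxx.

reflexivity: ∀x Rxx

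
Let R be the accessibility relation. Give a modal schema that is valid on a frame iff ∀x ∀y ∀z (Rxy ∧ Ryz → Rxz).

A defining formula is □r → □□r (the 4 axiom).
Suppose □r→□□r is valid. Take Rxy, Ryz and set V(r)={w : Rxw}. Then □r at x, so □□r at x, so □r at y, so r at z, i.e. Rxz.

□r → □□r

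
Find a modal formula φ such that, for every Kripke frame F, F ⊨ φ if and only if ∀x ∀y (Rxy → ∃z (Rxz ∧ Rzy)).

□□r → □r

The condition is density. The C4 schema □□r → □r defines it.
Suppose □□r→□r is valid. Take Rxy and set V(r)={w : xR²w}. Then □□r at x, so □r at x, so r at y, i.e. ∃z(Rxz∧Rzy).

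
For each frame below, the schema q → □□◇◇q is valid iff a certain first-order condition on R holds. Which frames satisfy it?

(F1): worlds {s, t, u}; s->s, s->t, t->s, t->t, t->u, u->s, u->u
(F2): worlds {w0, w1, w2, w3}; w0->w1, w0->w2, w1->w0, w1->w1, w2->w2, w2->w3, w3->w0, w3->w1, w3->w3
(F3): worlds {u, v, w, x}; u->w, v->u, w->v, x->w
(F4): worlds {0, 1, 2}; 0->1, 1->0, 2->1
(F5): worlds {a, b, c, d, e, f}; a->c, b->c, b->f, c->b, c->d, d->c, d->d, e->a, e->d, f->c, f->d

The schema corresponds to a generalized confluence (Geach) condition: ∀x ∀z (xR²z → ∃w (x = w ∧ zR²w)).
(F1): condition met.
(F2): fails — w3R²w1 but no w with w3=w and w1R²w.
(F3): fails — uR²v but no t with u=t and vR²t.
(F4): fails — 2R²0 but no w with 2=w and 0R²w.
(F5): fails — aR²b but no w with a=w and bR²w.
Valid on: (F1).

(F1)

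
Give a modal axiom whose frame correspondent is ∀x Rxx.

□s → s

The condition is reflexivity. The T schema □s → s defines it.
Suppose □s→s is valid. At any x set V(s)={w : Rxw}. Then □s holds at x, so s holds at x, i.e. Rxx.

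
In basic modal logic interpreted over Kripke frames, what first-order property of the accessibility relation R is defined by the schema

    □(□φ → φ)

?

This is the T□ axiom.
It corresponds to shift-reflexivity: ∀x ∀y (Rxy → Ryy).

Shift-reflexivity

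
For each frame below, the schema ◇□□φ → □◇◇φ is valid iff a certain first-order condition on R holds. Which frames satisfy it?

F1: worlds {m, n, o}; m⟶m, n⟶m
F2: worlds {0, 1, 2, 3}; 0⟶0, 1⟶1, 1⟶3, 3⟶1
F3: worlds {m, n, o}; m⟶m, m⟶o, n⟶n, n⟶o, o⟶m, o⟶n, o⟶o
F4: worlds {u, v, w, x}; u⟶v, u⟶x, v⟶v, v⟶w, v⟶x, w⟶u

F1, F2, F3

Frame correspondent (Sahlqvist): ∀x ∀y ∀z ((xRy ∧ xRz) → ∃w (yR²w ∧ zR²w)) — i.e. a generalized confluence (Geach) condition.
F1: holds.
F2: holds.
F3: holds.
F4: fails — uRv, uRx but no t with vR²t and xR²t.
Valid on: F1, F2, F3.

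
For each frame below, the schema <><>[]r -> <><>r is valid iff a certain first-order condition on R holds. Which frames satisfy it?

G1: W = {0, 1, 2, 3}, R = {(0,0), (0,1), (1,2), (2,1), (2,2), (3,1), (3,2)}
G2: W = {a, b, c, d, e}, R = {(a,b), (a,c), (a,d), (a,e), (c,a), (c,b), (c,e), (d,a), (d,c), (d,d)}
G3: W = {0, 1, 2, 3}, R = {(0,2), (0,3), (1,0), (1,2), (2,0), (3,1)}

This is the axiom for a generalized confluence (Geach) condition; its first-order frame correspondent is forall x forall y (x R^2 y -> exists w (yRw & x R^2 w)).
G1: satisfies the condition.
G2: fails — aR²b but no w with bRw and aR²w.
G3: fails — 0R²0 but no w with 0Rw and 0R²w.

G1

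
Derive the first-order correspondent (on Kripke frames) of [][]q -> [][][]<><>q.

This is a Sahlqvist (Geach-type) schema ◇^0□^2q → □^3◇^2q.
Minimal-valuation argument: fix x; take any y with xR^0y and any z with xR^3z. Set V(q) to the set of worlds R-reachable from y in exactly 2 steps. Then □^2q holds at y, so the antecedent holds at x; validity forces ◇^2q at z, giving a w with zR^2w and yR^2w.
First-order correspondent: forall x forall z (x R^3 z -> exists w (x R^2 w & z R^2 w)).

forall x forall z (x R^3 z -> exists w (x R^2 w & z R^2 w))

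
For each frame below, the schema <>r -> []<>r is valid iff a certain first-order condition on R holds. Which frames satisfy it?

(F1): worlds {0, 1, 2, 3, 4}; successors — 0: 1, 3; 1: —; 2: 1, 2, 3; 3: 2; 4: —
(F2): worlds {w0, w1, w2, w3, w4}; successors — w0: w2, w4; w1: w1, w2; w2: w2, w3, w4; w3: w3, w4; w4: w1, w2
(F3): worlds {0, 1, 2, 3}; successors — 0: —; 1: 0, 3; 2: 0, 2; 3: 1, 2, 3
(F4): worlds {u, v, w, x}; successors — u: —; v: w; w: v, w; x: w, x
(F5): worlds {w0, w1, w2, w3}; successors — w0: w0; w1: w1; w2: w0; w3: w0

Frame correspondent (Sahlqvist): forall x forall y forall z (Rxy & Rxz -> Ryz) — i.e. the Euclidean property.
(F1): fails — R01 and R01 but not R11.
(F2): fails — Rw0w4 and Rw0w4 but not Rw4w4.
(F3): fails — R10 and R10 but not R00.
(F4): fails — Rwv and Rwv but not Rvv.
(F5): condition met.
Valid on: (F5).

(F5)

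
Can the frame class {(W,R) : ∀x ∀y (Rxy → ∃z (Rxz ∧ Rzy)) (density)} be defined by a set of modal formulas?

This is a Sahlqvist condition; the C4 axiom □□p → □p defines it.
Suppose □□p→□p is valid. Take Rxy and set V(p)={w : xR²w}. Then □□p at x, so □p at x, so p at y, i.e. ∃z(Rxz∧Rzy).

Definable; □□p → □p defines it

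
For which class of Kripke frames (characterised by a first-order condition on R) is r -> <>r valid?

reflexivity: forall x Rxx

Equivalently (dual form): □r → r.
Suppose □r→r is valid. At any x set V(r)={w : Rxw}. Then □r holds at x, so r holds at x, i.e. Rxx.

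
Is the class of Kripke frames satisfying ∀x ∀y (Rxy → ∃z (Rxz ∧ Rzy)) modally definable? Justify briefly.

This is a Sahlqvist condition; the C4 axiom □□r → □r defines it.
Suppose □□r→□r is valid. Take Rxy and set V(r)={w : xR²w}. Then □□r at x, so □r at x, so r at y, i.e. ∃z(Rxz∧Rzy).

Definable; □□r → □r defines it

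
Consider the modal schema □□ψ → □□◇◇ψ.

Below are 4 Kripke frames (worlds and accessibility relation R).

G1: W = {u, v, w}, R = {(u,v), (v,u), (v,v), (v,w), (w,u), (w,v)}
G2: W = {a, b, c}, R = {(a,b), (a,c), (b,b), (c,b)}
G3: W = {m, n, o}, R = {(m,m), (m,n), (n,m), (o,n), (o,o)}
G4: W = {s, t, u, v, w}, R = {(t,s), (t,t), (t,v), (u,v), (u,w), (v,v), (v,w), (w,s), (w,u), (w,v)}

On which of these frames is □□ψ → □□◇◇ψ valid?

This is the axiom for a generalized confluence (Geach) condition; its first-order frame correspondent is ∀x ∀z (xR²z → ∃w (xR²w ∧ zR²w)).
G1: ✓.
G2: ✓.
G3: ✓.
G4: fails — tR²s but no w* with tR²w* and sR²w*.
Valid on: G1, G2, G3.

G1, G2, G3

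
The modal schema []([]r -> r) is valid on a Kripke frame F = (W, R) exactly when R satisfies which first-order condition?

shift-reflexivity

This schema is the T□ axiom.
It corresponds to shift-reflexivity: forall x forall y (Rxy -> Ryy).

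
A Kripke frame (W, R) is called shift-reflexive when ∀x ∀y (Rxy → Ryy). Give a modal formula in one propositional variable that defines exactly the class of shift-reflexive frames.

□(□s → s)

This is shift-reflexivity; the standard corresponding axiom is T□: □(□s → s).
Suppose □(□s→s) is valid. Take Rxy and set V(s)={w : Ryw}. Then at y, □s holds; since □(□s→s) at x, □s→s at y, so s at y, i.e. Ryy.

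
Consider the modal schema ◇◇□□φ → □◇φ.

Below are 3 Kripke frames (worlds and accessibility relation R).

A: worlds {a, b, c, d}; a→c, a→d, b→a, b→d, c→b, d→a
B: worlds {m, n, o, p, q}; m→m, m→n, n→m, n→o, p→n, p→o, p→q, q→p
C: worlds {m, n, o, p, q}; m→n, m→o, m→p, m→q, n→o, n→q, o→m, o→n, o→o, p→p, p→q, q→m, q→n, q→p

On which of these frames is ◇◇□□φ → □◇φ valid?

C

Frame correspondent (Sahlqvist): ∀x ∀y ∀z ((xR²y ∧ xRz) → ∃w (yR²w ∧ zRw)) — i.e. a generalized confluence (Geach) condition.
A: fails — aR²b, aRc but no w with bR²w and cRw.
B: fails — mR²o, mRm but no w with oR²w and mRw.
C: holds.
Valid on: C.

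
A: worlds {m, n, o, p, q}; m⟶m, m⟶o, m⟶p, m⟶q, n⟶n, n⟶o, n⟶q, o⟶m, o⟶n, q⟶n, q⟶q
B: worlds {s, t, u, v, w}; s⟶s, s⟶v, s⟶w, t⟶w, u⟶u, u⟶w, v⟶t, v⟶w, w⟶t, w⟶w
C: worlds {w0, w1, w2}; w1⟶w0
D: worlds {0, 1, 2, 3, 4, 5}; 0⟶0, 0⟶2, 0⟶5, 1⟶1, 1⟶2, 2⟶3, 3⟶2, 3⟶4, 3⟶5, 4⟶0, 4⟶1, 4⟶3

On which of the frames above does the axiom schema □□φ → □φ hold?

A, B

Frame correspondent (Sahlqvist): ∀x ∀y (Rxy → ∃z (Rxz ∧ Rzy)) — i.e. density.
A: holds.
B: holds.
C: fails — Rw1w0 but no z with Rw1z and Rzw0.
D: fails — R34 but no z with R3z and Rz4.
Valid on: A, B.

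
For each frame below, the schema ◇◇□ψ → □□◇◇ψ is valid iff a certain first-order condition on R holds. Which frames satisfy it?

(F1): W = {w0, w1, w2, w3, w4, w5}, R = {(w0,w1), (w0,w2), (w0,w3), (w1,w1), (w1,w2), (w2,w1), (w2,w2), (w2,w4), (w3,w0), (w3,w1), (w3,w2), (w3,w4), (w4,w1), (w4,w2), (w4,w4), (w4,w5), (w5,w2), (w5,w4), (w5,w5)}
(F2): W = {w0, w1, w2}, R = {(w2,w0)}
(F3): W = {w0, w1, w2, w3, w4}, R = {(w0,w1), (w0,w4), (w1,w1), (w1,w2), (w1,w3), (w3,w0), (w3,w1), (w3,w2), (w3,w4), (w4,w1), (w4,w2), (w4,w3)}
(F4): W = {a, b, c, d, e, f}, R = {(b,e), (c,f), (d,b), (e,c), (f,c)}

This is the axiom for a generalized confluence (Geach) condition; its first-order frame correspondent is ∀x ∀y ∀z ((xR²y ∧ xR²z) → ∃w (yRw ∧ zR²w)).
(F1): condition met.
(F2): condition met.
(F3): fails — w0R²w1, w0R²w2 but no w with w1Rw and w2R²w.
(F4): fails — bR²c, bR²c but no w with cRw and cR²w.
Valid on: (F1), (F2).

(F1), (F2)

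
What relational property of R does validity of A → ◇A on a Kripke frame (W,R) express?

This is a form of the T axiom.
Its frame correspondent is reflexivity — ∀x Rxx.

reflexivity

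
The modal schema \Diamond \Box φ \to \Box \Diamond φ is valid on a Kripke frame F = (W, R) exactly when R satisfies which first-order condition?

Suppose ◇□φ→□◇φ is valid. Take Rxy, Rxz and set V(φ)={w : Ryw}. Then □φ at y so ◇□φ at x, so □◇φ at x, so ◇φ at z, giving w with Rzw and Ryw.
Conversely, on a frame with convergence the schema holds at every world under every valuation.
Frame condition: \forall x \forall y \forall z (Rxy \wedge Rxz \to \exists w (Ryw \wedge Rzw)).

Convergence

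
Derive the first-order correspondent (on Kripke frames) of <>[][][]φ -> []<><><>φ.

This is a Sahlqvist (Geach-type) schema ◇^1□^3φ → □^1◇^3φ.
Minimal-valuation argument: fix x; take any y with xR^1y and any z with xR^1z. Set V(φ) to the set of worlds R-reachable from y in exactly 3 steps. Then □^3φ holds at y, so the antecedent holds at x; validity forces ◇^3φ at z, giving a w with zR^3w and yR^3w.
First-order correspondent: forall x forall y forall z ((xRy & xRz) -> exists w (y R^3 w & z R^3 w)).

forall x forall y forall z ((xRy & xRz) -> exists w (y R^3 w & z R^3 w))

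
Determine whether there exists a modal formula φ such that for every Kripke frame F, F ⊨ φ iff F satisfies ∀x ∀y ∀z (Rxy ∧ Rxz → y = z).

Definable; ◇r → □r defines it

This is a Sahlqvist condition; the CD axiom ◇r → □r defines it.
Suppose ◇r→□r is valid. Take Rxy, Rxz and set V(r)={y}. Then ◇r at x, so □r at x, so r at z, i.e. z=y.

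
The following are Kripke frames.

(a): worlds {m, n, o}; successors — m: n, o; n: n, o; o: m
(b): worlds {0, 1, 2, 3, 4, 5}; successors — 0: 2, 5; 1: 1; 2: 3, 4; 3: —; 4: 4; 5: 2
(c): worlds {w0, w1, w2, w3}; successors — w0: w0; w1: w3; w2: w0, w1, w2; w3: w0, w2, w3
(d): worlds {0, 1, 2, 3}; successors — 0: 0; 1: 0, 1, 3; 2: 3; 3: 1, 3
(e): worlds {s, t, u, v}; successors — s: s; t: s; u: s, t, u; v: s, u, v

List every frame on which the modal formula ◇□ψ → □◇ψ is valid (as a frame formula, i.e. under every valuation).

(e)

Frame correspondent (Sahlqvist): ∀x ∀y ∀z (Rxy ∧ Rxz → ∃w (Ryw ∧ Rzw)) — i.e. convergence.
(a): fails — Rmo and Rmn but o and n have no common successor.
(b): fails — R02 and R05 but 2 and 5 have no common successor.
(c): fails — Rw2w1 and Rw2w2 but w1 and w2 have no common successor.
(d): fails — R10 and R13 but 0 and 3 have no common successor.
(e): ✓.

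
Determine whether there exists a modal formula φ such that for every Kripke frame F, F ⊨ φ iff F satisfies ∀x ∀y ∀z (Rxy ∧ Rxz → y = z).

This is a Sahlqvist condition; the CD axiom ◇r → □r defines it.
Suppose ◇r→□r is valid. Take Rxy, Rxz and set V(r)={y}. Then ◇r at x, so □r at x, so r at z, i.e. z=y.

Yes, by ◇r → □r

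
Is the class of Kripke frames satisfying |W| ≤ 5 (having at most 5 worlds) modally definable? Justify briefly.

Any modally definable frame class is closed under disjoint unions.
Any modal formula valid on each of 6 disjoint one-world frames is valid on their disjoint union (validity is preserved under disjoint unions). Each one-world frame has |W|=1≤5, but the union has |W|=6.
Hence having at most 5 worlds is not modally definable.

No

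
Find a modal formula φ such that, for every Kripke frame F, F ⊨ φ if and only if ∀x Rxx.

□q → q

A defining formula is □q → q (the T axiom).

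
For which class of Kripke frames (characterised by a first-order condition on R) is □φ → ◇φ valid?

Suppose □φ→◇φ is valid. At any x set V(φ)=W. Then □φ at x, so ◇φ at x, so x has a successor.
Conversely, on a frame with seriality the schema holds at every world under every valuation.
So the correspondent is seriality.

seriality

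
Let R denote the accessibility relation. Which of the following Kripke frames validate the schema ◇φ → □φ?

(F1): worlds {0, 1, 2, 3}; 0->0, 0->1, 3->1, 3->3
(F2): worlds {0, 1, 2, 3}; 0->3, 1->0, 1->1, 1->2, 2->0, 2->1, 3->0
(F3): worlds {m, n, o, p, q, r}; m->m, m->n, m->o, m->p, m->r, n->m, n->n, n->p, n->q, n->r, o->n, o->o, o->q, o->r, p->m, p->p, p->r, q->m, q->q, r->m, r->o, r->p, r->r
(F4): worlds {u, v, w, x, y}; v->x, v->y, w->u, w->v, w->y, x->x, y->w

Frame correspondent (Sahlqvist): ∀x ∀y ∀z (Rxy ∧ Rxz → y = z) — i.e. partial functionality.
(F1): fails — 0 sees both 0 and 1.
(F2): fails — 1 sees both 0 and 1.
(F3): fails — m sees both m and n.
(F4): fails — v sees both x and y.

none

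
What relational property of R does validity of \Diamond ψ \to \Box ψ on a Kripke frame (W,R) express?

This schema is the CD axiom.
It corresponds to partial functionality: \forall x \forall y \forall z (Rxy \wedge Rxz \to y = z).

partial functionality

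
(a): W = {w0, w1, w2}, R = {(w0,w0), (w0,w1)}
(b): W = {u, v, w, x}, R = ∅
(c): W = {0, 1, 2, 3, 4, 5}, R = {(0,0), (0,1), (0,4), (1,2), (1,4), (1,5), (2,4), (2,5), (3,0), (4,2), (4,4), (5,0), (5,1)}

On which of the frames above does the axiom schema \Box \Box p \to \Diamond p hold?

(c)

This is the axiom for a generalized confluence (Geach) condition; its first-order frame correspondent is \forall x \exists w (x R^2 w \wedge xRw).
(a): fails — at w1 but no w with w1R²w and w1Rw.
(b): fails — at u but no t with uR²t and uRt.
(c): condition met.
Valid on: (c).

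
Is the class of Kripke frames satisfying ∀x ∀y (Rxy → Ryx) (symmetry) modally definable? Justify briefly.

Yes: it is symmetry, defined by the B schema p → □◇p.

Definable; p → □◇p defines it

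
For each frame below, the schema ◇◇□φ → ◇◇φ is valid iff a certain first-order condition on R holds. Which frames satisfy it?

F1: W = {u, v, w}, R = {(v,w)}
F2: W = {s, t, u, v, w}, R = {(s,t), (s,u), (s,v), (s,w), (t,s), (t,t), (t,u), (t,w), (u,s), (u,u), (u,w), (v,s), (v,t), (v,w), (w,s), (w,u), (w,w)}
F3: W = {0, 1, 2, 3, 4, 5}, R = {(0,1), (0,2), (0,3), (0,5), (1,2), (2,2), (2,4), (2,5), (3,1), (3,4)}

Frame correspondent (Sahlqvist): ∀x ∀y (xR²y → ∃w (yRw ∧ xR²w)) — i.e. a generalized confluence (Geach) condition.
F1: satisfies the condition.
F2: satisfies the condition.
F3: fails — 0R²4 but no w with 4Rw and 0R²w.

F1, F2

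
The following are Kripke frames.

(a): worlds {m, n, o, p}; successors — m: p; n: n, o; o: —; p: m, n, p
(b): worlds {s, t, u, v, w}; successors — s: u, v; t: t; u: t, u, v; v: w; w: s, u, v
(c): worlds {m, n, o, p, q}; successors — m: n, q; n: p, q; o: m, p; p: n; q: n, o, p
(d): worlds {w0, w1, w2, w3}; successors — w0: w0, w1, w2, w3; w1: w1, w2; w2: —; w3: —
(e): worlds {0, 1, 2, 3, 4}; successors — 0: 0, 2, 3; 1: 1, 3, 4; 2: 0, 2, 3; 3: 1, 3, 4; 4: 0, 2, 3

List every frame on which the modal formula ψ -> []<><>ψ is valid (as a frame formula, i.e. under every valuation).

Frame correspondent (Sahlqvist): forall x forall z (xRz -> exists w (x = w & z R^2 w)) — i.e. a generalized confluence (Geach) condition.
(a): fails — nRo but no w with n=w and oR²w.
(b): fails — sRu but no w* with s=w* and uR²w*.
(c): fails — mRn but no w with m=w and nR²w.
(d): fails — w0Rw1 but no w with w0=w and w1R²w.
(e): satisfies the condition.
Valid on: (e).

(e)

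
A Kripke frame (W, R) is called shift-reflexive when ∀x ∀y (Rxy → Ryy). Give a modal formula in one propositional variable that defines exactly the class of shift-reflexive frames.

□(□r → r)

This is shift-reflexivity; the standard corresponding axiom is T□: □(□r → r).
Suppose □(□r→r) is valid. Take Rxy and set V(r)={w : Ryw}. Then at y, □r holds; since □(□r→r) at x, □r→r at y, so r at y, i.e. Ryy.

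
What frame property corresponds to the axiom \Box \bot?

emptiness of R

□⊥ is valid iff no world has any successor (otherwise □⊥ fails at any world with one).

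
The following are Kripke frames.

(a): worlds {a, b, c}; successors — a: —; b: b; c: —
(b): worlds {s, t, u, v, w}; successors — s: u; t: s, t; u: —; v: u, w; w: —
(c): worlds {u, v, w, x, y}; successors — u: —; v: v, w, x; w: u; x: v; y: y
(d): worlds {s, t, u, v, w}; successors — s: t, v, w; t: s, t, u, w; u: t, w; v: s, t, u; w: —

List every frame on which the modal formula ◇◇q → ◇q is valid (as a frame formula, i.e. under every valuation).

The schema corresponds to transitivity: ∀x ∀y ∀z (Rxy ∧ Ryz → Rxz).
(a): condition met.
(b): fails — Rts and Rsu but not Rtu.
(c): fails — Rvw and Rwu but not Rvu.
(d): fails — Rut and Rts but not Rus.

(a)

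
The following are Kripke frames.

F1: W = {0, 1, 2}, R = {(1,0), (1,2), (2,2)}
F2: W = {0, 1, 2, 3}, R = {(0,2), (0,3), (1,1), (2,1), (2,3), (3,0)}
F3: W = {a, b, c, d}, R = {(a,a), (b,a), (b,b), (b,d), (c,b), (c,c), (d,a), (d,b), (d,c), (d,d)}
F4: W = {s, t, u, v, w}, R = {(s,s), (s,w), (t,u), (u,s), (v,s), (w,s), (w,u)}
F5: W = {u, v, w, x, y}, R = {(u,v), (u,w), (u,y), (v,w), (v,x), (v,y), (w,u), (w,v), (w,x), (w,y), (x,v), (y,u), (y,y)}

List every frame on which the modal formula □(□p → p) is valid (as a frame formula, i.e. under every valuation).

F3

Frame correspondent (Sahlqvist): ∀x ∀y (Rxy → Ryy) — i.e. shift-reflexivity.
F1: fails — R10 but not R00.
F2: fails — R02 but not R22.
F3: condition met.
F4: fails — Rwu but not Ruu.
F5: fails — Ruv but not Rvv.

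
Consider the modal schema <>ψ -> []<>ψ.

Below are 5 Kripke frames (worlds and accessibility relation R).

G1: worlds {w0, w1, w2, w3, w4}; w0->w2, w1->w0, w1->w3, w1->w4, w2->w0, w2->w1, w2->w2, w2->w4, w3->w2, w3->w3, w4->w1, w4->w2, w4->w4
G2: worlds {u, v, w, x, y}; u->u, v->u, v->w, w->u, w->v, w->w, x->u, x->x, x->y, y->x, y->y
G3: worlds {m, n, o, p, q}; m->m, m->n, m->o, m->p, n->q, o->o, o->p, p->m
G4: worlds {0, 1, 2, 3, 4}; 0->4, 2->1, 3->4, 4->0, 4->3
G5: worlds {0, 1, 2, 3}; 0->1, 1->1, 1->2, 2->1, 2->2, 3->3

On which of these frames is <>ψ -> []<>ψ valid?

The schema corresponds to the Euclidean property: forall x forall y forall z (Rxy & Rxz -> Ryz).
G1: fails — Rw1w0 and Rw1w0 but not Rw0w0.
G2: fails — Rvu and Rvw but not Ruw.
G3: fails — Rmo and Rmm but not Rom.
G4: fails — R04 and R04 but not R44.
G5: holds.
Valid on: G5.

G5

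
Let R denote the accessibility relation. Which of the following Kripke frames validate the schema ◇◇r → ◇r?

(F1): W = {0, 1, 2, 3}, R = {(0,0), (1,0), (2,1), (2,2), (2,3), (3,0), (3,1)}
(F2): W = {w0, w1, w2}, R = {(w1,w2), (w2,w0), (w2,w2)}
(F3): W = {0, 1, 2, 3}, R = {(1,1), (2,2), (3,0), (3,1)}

The schema corresponds to transitivity: ∀x ∀y ∀z (Rxy ∧ Ryz → Rxz).
(F1): fails — R23 and R30 but not R20.
(F2): fails — Rw1w2 and Rw2w0 but not Rw1w0.
(F3): holds.

(F3)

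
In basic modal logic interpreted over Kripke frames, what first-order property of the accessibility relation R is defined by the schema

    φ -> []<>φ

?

This is the B axiom.
Its frame correspondent is symmetry — forall x forall y (Rxy -> Ryx).

symmetry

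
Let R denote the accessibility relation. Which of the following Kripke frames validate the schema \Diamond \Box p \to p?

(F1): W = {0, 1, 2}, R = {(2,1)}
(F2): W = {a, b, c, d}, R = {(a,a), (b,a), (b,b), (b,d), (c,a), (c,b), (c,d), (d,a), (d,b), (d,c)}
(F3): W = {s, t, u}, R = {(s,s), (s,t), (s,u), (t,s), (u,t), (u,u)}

none

This is the axiom for symmetry; its first-order frame correspondent is \forall x \forall y (Rxy \to Ryx).
(F1): fails — R21 but not R12.
(F2): fails — Rba but not Rab.
(F3): fails — Rut but not Rtu.
Valid on no frame.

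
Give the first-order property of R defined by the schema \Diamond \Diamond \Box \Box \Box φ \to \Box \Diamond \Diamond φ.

\forall x \forall y \forall z ((x R^2 y \wedge xRz) \to \exists w (y R^3 w \wedge z R^2 w))

This is a Sahlqvist (Geach-type) schema ◇^2□^3φ → □^1◇^2φ.
Minimal-valuation argument: fix x; take any y with xR^2y and any z with xR^1z. Set V(φ) to the set of worlds R-reachable from y in exactly 3 steps. Then □^3φ holds at y, so the antecedent holds at x; validity forces ◇^2φ at z, giving a w with zR^2w and yR^3w.
First-order correspondent: \forall x \forall y \forall z ((x R^2 y \wedge xRz) \to \exists w (y R^3 w \wedge z R^2 w)).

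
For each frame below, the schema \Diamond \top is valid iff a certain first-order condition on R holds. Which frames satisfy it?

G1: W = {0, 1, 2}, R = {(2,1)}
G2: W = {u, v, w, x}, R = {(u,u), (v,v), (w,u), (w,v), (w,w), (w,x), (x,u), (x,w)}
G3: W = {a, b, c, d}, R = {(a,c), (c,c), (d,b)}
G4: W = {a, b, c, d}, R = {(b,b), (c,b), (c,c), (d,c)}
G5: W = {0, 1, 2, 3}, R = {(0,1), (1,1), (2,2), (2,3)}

Frame correspondent (Sahlqvist): \forall x \exists y Rxy — i.e. seriality.
G1: fails — world 0 has no successor.
G2: holds.
G3: fails — world b has no successor.
G4: fails — world a has no successor.
G5: fails — world 3 has no successor.
Valid on: G2.

G2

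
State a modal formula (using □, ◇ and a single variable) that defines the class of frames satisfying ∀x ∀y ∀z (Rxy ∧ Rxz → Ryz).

This is the Euclidean property; the standard corresponding axiom is 5: ◇s → □◇s.
Suppose ◇s→□◇s is valid. Take Rxy, Rxz and set V(s)={y}. Then ◇s at x, so □◇s at x, so ◇s at z, so some w with Rzw has s; w=y, i.e. Rzy. By symmetry of the argument, Ryz.

◇s → □◇s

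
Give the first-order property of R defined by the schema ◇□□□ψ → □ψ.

This is a Sahlqvist (Geach-type) schema ◇^1□^3ψ → □^1◇^0ψ.
Minimal-valuation argument: fix x; take any y with xR^1y and any z with xR^1z. Set V(ψ) to the set of worlds R-reachable from y in exactly 3 steps. Then □^3ψ holds at y, so the antecedent holds at x; validity forces ◇^0ψ at z, giving a w with zR^0w and yR^3w.
First-order correspondent: ∀x ∀y ∀z ((xRy ∧ xRz) → ∃w (yR³w ∧ z = w)).

∀x ∀y ∀z ((xRy ∧ xRz) → ∃w (yR³w ∧ z = w))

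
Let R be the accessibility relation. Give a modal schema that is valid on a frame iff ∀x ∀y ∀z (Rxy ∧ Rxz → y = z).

◇r → □r

The condition is partial functionality. The CD schema ◇r → □r defines it.
Suppose ◇r→□r is valid. Take Rxy, Rxz and set V(r)={y}. Then ◇r at x, so □r at x, so r at z, i.e. z=y.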